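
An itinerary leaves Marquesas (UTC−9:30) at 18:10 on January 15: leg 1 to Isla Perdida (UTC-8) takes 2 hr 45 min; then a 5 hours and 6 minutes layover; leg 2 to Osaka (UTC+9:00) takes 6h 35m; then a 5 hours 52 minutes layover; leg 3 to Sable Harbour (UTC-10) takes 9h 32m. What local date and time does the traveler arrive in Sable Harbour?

23:30 on Jan 16

Convert departure to UTC: 18:10 + 9:30 = 03:40 UTC on Jan 16.
Add 2 hours 45 minutes leg 1 → 06:25 UTC.
Add 5 hours and 6 minutes layover in Isla Perdida → 11:31 UTC.
Add 6 hours and 35 minutes leg 2 → 18:06 UTC.
Add 5 hours and 52 minutes layover in Osaka → 23:58 UTC.
Add 9 hours 32 minutes leg 3 → 09:30 UTC (Jan 17).
Sable Harbour is UTC−10:00, so local arrival = 09:30 − 10:00 = 23:30 on Jan 16.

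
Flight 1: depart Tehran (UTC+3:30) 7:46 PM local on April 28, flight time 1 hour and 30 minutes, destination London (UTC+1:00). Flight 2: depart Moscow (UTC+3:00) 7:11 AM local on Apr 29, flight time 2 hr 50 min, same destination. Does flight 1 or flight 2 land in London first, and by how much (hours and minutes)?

the first, by 13 hours 15 minutes

Flight 1 in UTC: 7:46 PM − 3:30 = 4:16 PM on Apr 28.
+1 hour and 30 minutes → arrive 5:46 PM UTC on Apr 28.
Flight 2 in UTC: 7:11 AM − 3:00 = 4:11 AM on Apr 29.
+2 hours 50 minutes → arrive 7:01 AM UTC on Apr 29.
Flight 1 lands earlier by 13 hours 15 minutes.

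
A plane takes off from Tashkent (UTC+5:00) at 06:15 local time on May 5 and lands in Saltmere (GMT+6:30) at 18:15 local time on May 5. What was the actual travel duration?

10 hours 30 minutes

Saltmere is 1:30 ahead of Tashkent.
Clock-face elapsed time (ignoring zones) is 12 hours.
Actual elapsed = 12 hours − 1:30 = 10 hours 30 minutes.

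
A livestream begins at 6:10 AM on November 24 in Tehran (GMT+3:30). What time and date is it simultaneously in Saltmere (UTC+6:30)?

In UTC: 6:10 AM − 3:30 = 2:40 AM on Nov 24.
Saltmere is UTC+6:30: 2:40 AM + 6:30 = 9:10 AM on Nov 24.

9:10 AM on November 24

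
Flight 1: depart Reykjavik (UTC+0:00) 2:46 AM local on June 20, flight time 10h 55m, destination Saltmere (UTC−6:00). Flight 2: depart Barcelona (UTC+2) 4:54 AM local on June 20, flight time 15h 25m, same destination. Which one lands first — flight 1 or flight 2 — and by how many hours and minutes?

Flight 1 departs at 2:46 AM UTC (Jun 20).
+10 hours 55 minutes → arrive 1:41 PM UTC on Jun 20.
Flight 2 in UTC: 4:54 AM − 2:00 = 2:54 AM on Jun 20.
+15 hours and 25 minutes → arrive 6:19 PM UTC on Jun 20.
Flight 1 lands earlier by 4 hours 38 minutes.

the first, by 4 hours 38 minutes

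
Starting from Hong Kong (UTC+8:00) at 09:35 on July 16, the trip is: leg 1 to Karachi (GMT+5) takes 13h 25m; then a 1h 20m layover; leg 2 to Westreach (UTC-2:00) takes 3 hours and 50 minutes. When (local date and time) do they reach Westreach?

18:10 on Jul 16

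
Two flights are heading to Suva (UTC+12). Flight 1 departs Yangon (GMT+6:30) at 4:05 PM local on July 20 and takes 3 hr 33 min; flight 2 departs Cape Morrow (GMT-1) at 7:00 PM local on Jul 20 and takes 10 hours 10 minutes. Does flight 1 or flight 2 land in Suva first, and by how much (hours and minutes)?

Flight 1 in UTC: 4:05 PM − 6:30 = 9:35 AM on Jul 20.
+3 hours and 33 minutes → arrive 1:08 PM UTC on Jul 20.
Flight 2 in UTC: 7:00 PM + 1:00 = 8:00 PM on Jul 20.
+10 hours 10 minutes → arrive 6:10 AM UTC on Jul 21.
Flight 1 lands earlier by 17 hours 2 minutes.

the first, by 17 hours 2 minutes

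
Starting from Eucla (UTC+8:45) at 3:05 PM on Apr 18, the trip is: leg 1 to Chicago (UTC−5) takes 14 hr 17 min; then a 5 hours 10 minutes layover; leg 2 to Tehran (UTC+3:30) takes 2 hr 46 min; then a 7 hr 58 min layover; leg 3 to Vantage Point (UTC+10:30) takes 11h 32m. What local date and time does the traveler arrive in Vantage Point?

10:33 AM on Apr 20

Convert departure to UTC: 3:05 PM − 8:45 = 6:20 AM UTC on Apr 18.
Add 14 hours and 17 minutes leg 1 → 8:37 PM UTC.
Add 5 hours and 10 minutes layover in Chicago → 1:47 AM UTC (Apr 19).
Add 2 hours and 46 minutes leg 2 → 4:33 AM UTC.
Add 7 hours 58 minutes layover in Tehran → 12:31 PM UTC.
Add 11 hours and 32 minutes leg 3 → 12:03 AM UTC (Apr 20).
Vantage Point is UTC+10:30, so local arrival = 12:03 AM + 10:30 = 10:33 AM on Apr 20.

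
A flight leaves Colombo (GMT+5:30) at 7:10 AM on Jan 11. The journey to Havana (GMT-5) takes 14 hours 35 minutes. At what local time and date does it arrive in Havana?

11:15 AM on January 11

Convert departure to UTC: 7:10 AM − 5:30 = 1:40 AM UTC on Jan 11.
Add 14 hours and 35 minutes travel time → 4:15 PM UTC.
Havana is UTC−5:00, so local arrival = 4:15 PM − 5:00 = 11:15 AM on Jan 11.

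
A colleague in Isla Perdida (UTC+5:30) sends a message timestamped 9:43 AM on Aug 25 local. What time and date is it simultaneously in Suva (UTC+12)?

4:13 PM on August 25

In UTC: 9:43 AM − 5:30 = 4:13 AM on Aug 25.
Suva is UTC+12:00: 4:13 AM + 12:00 = 4:13 PM on Aug 25.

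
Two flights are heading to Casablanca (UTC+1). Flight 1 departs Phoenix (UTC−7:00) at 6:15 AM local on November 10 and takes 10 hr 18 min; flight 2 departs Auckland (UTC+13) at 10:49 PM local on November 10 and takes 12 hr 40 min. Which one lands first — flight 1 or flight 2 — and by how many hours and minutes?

Flight 1 in UTC: 6:15 AM + 7:00 = 1:15 PM on Nov 10.
+10 hours and 18 minutes → arrive 11:33 PM UTC on Nov 10.
Flight 2 in UTC: 10:49 PM − 13:00 = 9:49 AM on Nov 10.
+12 hours 40 minutes → arrive 10:29 PM UTC on Nov 10.
Flight 2 lands earlier by 1 hour 4 minutes.

the second, by 1 hour 4 minutes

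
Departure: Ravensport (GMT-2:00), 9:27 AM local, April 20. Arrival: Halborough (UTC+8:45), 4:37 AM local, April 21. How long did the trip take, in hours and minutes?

Departure in UTC: 9:27 AM + 2:00 = 11:27 AM on Apr 20.
Arrival in UTC: 4:37 AM − 8:45 = 7:52 PM on Apr 20.
Elapsed = 7:52 PM − 11:27 AM = 8 hours 25 minutes.

8 hours 25 minutes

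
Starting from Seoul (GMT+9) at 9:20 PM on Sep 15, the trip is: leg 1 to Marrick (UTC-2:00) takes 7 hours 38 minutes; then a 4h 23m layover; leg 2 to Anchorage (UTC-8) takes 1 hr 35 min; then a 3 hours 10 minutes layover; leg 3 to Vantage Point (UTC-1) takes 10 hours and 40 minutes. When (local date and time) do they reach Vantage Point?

2:46 PM on Sep 16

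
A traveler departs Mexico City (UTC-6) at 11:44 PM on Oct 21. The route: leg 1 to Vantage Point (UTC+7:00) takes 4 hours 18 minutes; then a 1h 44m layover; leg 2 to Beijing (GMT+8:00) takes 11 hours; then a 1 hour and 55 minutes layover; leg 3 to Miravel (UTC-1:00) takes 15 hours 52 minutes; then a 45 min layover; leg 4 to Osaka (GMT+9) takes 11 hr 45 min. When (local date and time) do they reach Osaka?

Convert departure to UTC: 11:44 PM + 6:00 = 5:44 AM UTC on Oct 22.
Add 4 hours 18 minutes leg 1 → 10:02 AM UTC.
Add 1 hour and 44 minutes layover in Vantage Point → 11:46 AM UTC.
Add 11 hours leg 2 → 10:46 PM UTC.
Add 1 hour and 55 minutes layover in Beijing → 12:41 AM UTC (Oct 23).
Add 15 hours 52 minutes leg 3 → 4:33 PM UTC.
Add 45 minutes layover in Miravel → 5:18 PM UTC.
Add 11 hours and 45 minutes leg 4 → 5:03 AM UTC (Oct 24).
Osaka is UTC+9:00, so local arrival = 5:03 AM + 9:00 = 2:03 PM on Oct 24.

2:03 PM on Oct 24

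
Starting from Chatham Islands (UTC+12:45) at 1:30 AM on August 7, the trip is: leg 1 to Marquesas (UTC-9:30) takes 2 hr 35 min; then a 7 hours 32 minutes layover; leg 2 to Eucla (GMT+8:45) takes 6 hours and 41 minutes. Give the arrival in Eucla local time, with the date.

Convert departure to UTC: 1:30 AM − 12:45 = 12:45 PM UTC on Aug 6.
Add 2 hours and 35 minutes leg 1 → 3:20 PM UTC.
Add 7 hours 32 minutes layover in Marquesas → 10:52 PM UTC.
Add 6 hours and 41 minutes leg 2 → 5:33 AM UTC (Aug 7).
Eucla is UTC+8:45, so local arrival = 5:33 AM + 8:45 = 2:18 PM on Aug 7.

2:18 PM on August 7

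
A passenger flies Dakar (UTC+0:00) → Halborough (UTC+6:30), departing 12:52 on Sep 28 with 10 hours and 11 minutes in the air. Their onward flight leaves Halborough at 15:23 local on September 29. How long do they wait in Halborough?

Dakar is at UTC+0, so departure is already 12:52 UTC on Sep 28.
Add 10 hours 11 minutes flight time → 23:03 UTC.
Halborough is UTC+6:30, so local arrival = 23:03 + 6:30 = 05:33 on Sep 29.
Layover = 15:23 − 05:33 = 9 hours 50 minutes.

9 hours 50 minutes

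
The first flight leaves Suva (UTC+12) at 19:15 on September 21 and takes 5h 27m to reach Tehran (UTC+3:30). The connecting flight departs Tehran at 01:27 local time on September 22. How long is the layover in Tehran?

Convert departure to UTC: 19:15 − 12:00 = 07:15 UTC on Sep 21.
Add 5 hours and 27 minutes flight time → 12:42 UTC.
Tehran is UTC+3:30, so local arrival = 12:42 + 3:30 = 16:12 on Sep 21.
Layover = 01:27 − 16:12 (+1 day) = 9 hours 15 minutes.

9 hours 15 minutes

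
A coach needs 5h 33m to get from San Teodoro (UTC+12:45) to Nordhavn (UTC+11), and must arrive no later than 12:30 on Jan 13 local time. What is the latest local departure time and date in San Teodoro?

08:42 on Jan 13

Target arrival in UTC: 12:30 − 11:00 = 01:30 on Jan 13.
Subtract 5 hours 33 minutes → departure 19:57 UTC on Jan 12.
San Teodoro is UTC+12:45: 19:57 + 12:45 = 08:42 on Jan 13.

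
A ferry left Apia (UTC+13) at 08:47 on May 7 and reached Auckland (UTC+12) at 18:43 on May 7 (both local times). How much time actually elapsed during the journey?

Departure in UTC: 08:47 − 13:00 = 19:47 on May 6.
Arrival in UTC: 18:43 − 12:00 = 06:43 on May 7.
Elapsed = 06:43 − 19:47 (+1 day) = 10 hours 56 minutes.

10 hours 56 minutes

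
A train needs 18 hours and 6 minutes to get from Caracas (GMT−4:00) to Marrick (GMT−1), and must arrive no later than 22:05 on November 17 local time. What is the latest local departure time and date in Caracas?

00:59 on Nov 17

Target arrival in UTC: 22:05 + 1:00 = 23:05 on Nov 17.
Subtract 18 hours 6 minutes → departure 04:59 UTC on Nov 17.
Caracas is UTC−4:00: 04:59 − 4:00 = 00:59 on Nov 17.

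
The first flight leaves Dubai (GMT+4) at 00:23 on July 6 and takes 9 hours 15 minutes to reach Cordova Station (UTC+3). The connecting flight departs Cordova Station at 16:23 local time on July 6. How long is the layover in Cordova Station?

7 hours 45 minutes

Convert departure to UTC: 00:23 − 4:00 = 20:23 UTC on Jul 5.
Add 9 hours and 15 minutes flight time → 05:38 UTC (Jul 6).
Cordova Station is UTC+3:00, so local arrival = 05:38 + 3:00 = 08:38 on Jul 6.
Layover = 16:23 − 08:38 = 7 hours 45 minutes.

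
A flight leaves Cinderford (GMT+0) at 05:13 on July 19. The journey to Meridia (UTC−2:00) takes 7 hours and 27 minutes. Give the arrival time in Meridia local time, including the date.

10:40 on Jul 19

Cinderford is at UTC+0, so departure is already 05:13 UTC on Jul 19.
Add 7 hours and 27 minutes travel time → 12:40 UTC.
Meridia is UTC−2:00, so local arrival = 12:40 − 2:00 = 10:40 on Jul 19.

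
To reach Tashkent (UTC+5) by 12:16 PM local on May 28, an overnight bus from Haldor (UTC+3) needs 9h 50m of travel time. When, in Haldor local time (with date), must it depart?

12:26 AM on May 28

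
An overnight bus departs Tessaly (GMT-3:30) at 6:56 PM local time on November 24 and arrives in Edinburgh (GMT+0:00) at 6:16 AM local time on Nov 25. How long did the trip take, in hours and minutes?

Departure in UTC: 6:56 PM + 3:30 = 10:26 PM on Nov 24.
Arrival is already UTC: 6:16 AM on Nov 25.
Elapsed = 6:16 AM − 10:26 PM (+1 day) = 7 hours 50 minutes.

7 hours 50 minutes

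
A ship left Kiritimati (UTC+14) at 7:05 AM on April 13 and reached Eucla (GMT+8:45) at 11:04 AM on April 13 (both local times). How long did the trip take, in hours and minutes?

Eucla is 5:15 behind Kiritimati.
Clock-face elapsed time (ignoring zones) is 3 hours 59 minutes.
Actual elapsed = 3 hours 59 minutes + 5:15 = 9 hours 14 minutes.

9 hours 14 minutes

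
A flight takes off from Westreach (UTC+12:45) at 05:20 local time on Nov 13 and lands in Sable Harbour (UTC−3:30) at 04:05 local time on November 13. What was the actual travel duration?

15 hours

Sable Harbour is 16:15 behind Westreach.
Clock-face elapsed time (ignoring zones) is −1 hour 15 minutes.
Actual elapsed = −1 hour 15 minutes + 16:15 = 15 hours.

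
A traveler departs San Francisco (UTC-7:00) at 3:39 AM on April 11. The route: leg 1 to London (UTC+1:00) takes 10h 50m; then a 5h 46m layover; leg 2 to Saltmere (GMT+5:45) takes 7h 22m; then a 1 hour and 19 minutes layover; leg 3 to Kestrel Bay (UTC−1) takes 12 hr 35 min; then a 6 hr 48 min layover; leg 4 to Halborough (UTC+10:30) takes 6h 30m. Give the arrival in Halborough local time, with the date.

12:19 AM on Apr 14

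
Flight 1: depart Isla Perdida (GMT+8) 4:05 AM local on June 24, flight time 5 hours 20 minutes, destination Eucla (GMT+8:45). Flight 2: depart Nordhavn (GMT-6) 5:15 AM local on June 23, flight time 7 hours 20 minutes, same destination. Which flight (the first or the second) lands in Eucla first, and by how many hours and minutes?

the second, by 6 hours 50 minutes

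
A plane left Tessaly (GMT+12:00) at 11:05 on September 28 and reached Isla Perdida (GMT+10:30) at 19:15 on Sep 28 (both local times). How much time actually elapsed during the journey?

9 hours 40 minutes

Isla Perdida is 1:30 behind Tessaly.
Clock-face elapsed time (ignoring zones) is 8 hours 10 minutes.
Actual elapsed = 8 hours 10 minutes + 1:30 = 9 hours 40 minutes.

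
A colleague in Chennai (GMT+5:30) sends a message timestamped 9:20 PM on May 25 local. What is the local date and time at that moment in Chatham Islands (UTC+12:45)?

Chatham Islands is 7:15 ahead of Chennai.
Shift by the zone difference: 9:20 PM + 7:15 = 4:35 AM on May 26 in Chatham Islands.

4:35 AM on May 26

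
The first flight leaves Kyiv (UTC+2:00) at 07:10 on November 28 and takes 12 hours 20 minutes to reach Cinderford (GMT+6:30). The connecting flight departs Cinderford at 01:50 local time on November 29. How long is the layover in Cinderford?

Convert departure to UTC: 07:10 − 2:00 = 05:10 UTC on Nov 28.
Add 12 hours and 20 minutes flight time → 17:30 UTC.
Cinderford is UTC+6:30, so local arrival = 17:30 + 6:30 = 00:00 on Nov 29.
Layover = 01:50 − 00:00 = 1 hour 50 minutes.

1 hour 50 minutes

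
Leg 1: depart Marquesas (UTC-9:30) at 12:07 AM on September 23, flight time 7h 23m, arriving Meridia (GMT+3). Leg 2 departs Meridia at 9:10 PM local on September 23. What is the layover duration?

Convert departure to UTC: 12:07 AM + 9:30 = 9:37 AM UTC on Sep 23.
Add 7 hours 23 minutes flight time → 5:00 PM UTC.
Meridia is UTC+3:00, so local arrival = 5:00 PM + 3:00 = 8:00 PM on Sep 23.
Layover = 9:10 PM − 8:00 PM = 1 hour 10 minutes.

1 hour 10 minutes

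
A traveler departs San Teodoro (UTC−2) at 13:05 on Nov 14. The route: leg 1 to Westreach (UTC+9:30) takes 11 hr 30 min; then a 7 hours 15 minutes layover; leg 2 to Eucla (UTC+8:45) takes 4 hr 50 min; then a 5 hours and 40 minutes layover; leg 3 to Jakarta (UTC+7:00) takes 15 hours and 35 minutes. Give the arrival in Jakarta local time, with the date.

18:55 on November 16

Convert departure to UTC: 13:05 + 2:00 = 15:05 UTC on Nov 14.
Add 11 hours 30 minutes leg 1 → 02:35 UTC (Nov 15).
Add 7 hours and 15 minutes layover in Westreach → 09:50 UTC.
Add 4 hours 50 minutes leg 2 → 14:40 UTC.
Add 5 hours 40 minutes layover in Eucla → 20:20 UTC.
Add 15 hours and 35 minutes leg 3 → 11:55 UTC (Nov 16).
Jakarta is UTC+7:00, so local arrival = 11:55 + 7:00 = 18:55 on Nov 16.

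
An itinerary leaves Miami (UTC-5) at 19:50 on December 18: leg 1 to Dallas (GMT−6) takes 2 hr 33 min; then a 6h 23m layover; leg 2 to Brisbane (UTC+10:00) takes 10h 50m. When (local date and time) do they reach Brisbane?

Convert departure to UTC: 19:50 + 5:00 = 00:50 UTC on Dec 19.
Add 2 hours 33 minutes leg 1 → 03:23 UTC.
Add 6 hours 23 minutes layover in Dallas → 09:46 UTC.
Add 10 hours 50 minutes leg 2 → 20:36 UTC.
Brisbane is UTC+10:00, so local arrival = 20:36 + 10:00 = 06:36 on Dec 20.

06:36 on Dec 20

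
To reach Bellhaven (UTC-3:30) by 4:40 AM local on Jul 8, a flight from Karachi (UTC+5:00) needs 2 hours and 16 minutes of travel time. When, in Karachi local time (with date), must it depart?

10:54 AM on July 8

Target arrival in UTC: 4:40 AM + 3:30 = 8:10 AM on Jul 8.
Subtract 2 hours and 16 minutes → departure 5:54 AM UTC on Jul 8.
Karachi is UTC+5:00: 5:54 AM + 5:00 = 10:54 AM on Jul 8.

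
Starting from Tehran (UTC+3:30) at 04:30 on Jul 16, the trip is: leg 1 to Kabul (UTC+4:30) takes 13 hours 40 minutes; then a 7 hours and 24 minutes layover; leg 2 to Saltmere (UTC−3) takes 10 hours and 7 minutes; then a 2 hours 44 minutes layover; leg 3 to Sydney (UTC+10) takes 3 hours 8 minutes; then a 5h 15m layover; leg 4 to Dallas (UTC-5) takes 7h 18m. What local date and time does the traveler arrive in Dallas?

Convert departure to UTC: 04:30 − 3:30 = 01:00 UTC on Jul 16.
Add 13 hours and 40 minutes leg 1 → 14:40 UTC.
Add 7 hours and 24 minutes layover in Kabul → 22:04 UTC.
Add 10 hours 7 minutes leg 2 → 08:11 UTC (Jul 17).
Add 2 hours 44 minutes layover in Saltmere → 10:55 UTC.
Add 3 hours and 8 minutes leg 3 → 14:03 UTC.
Add 5 hours and 15 minutes layover in Sydney → 19:18 UTC.
Add 7 hours and 18 minutes leg 4 → 02:36 UTC (Jul 18).
Dallas is UTC−5:00, so local arrival = 02:36 − 5:00 = 21:36 on Jul 17.

21:36 on July 17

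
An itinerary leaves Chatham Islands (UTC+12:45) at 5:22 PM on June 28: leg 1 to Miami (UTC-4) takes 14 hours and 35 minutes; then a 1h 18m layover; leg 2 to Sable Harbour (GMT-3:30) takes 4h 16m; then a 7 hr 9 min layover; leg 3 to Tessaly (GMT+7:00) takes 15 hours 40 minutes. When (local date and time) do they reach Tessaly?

6:35 AM on Jun 30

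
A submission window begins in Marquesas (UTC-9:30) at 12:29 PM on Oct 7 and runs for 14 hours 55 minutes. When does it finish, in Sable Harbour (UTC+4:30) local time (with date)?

5:24 PM on Oct 8

Convert start to UTC: 12:29 PM + 9:30 = 9:59 PM UTC on Oct 7.
Add 14 hours 55 minutes duration → 12:54 PM UTC (Oct 8).
Sable Harbour is UTC+4:30, so local end time = 12:54 PM + 4:30 = 5:24 PM on Oct 8.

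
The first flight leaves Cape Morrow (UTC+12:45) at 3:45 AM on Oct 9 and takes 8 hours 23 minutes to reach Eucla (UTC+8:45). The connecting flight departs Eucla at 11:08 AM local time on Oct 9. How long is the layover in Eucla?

Convert departure to UTC: 3:45 AM − 12:45 = 3:00 PM UTC on Oct 8.
Add 8 hours 23 minutes flight time → 11:23 PM UTC.
Eucla is UTC+8:45, so local arrival = 11:23 PM + 8:45 = 8:08 AM on Oct 9.
Layover = 11:08 AM − 8:08 AM = 3 hours.

3 hours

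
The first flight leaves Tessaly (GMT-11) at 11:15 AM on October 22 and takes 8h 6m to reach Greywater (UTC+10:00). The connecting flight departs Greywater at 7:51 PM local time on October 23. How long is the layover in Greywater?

3 hours 30 minutes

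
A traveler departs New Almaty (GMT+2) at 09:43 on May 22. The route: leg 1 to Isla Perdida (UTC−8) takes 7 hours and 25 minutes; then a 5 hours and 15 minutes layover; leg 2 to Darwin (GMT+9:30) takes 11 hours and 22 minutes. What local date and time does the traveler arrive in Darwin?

Convert departure to UTC: 09:43 − 2:00 = 07:43 UTC on May 22.
Add 7 hours 25 minutes leg 1 → 15:08 UTC.
Add 5 hours 15 minutes layover in Isla Perdida → 20:23 UTC.
Add 11 hours and 22 minutes leg 2 → 07:45 UTC (May 23).
Darwin is UTC+9:30, so local arrival = 07:45 + 9:30 = 17:15 on May 23.

17:15 on May 23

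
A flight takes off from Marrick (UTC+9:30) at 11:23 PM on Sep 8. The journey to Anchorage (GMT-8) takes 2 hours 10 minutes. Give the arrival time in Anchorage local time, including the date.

Convert departure to UTC: 11:23 PM − 9:30 = 1:53 PM UTC on Sep 8.
Add 2 hours and 10 minutes travel time → 4:03 PM UTC.
Anchorage is UTC−8:00, so local arrival = 4:03 PM − 8:00 = 8:03 AM on Sep 8.

8:03 AM on September 8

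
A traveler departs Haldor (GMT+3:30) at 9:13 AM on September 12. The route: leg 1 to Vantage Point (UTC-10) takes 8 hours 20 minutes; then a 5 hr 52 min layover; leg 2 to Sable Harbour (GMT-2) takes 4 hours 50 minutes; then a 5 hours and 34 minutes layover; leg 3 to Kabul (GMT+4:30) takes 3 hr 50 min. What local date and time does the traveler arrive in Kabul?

2:39 PM on Sep 13

Convert departure to UTC: 9:13 AM − 3:30 = 5:43 AM UTC on Sep 12.
Add 8 hours and 20 minutes leg 1 → 2:03 PM UTC.
Add 5 hours and 52 minutes layover in Vantage Point → 7:55 PM UTC.
Add 4 hours and 50 minutes leg 2 → 12:45 AM UTC (Sep 13).
Add 5 hours and 34 minutes layover in Sable Harbour → 6:19 AM UTC.
Add 3 hours 50 minutes leg 3 → 10:09 AM UTC.
Kabul is UTC+4:30, so local arrival = 10:09 AM + 4:30 = 2:39 PM on Sep 13.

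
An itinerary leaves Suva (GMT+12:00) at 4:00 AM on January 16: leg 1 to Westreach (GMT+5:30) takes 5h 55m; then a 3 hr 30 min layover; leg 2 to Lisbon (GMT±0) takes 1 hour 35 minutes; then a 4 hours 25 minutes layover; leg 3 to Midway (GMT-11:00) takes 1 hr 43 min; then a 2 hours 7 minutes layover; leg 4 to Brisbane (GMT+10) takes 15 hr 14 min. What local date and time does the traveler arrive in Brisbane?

Convert departure to UTC: 4:00 AM − 12:00 = 4:00 PM UTC on Jan 15.
Add 5 hours 55 minutes leg 1 → 9:55 PM UTC.
Add 3 hours 30 minutes layover in Westreach → 1:25 AM UTC (Jan 16).
Add 1 hour and 35 minutes leg 2 → 3:00 AM UTC.
Add 4 hours and 25 minutes layover in Lisbon → 7:25 AM UTC.
Add 1 hour and 43 minutes leg 3 → 9:08 AM UTC.
Add 2 hours and 7 minutes layover in Midway → 11:15 AM UTC.
Add 15 hours and 14 minutes leg 4 → 2:29 AM UTC (Jan 17).
Brisbane is UTC+10:00, so local arrival = 2:29 AM + 10:00 = 12:29 PM on Jan 17.

12:29 PM on Jan 17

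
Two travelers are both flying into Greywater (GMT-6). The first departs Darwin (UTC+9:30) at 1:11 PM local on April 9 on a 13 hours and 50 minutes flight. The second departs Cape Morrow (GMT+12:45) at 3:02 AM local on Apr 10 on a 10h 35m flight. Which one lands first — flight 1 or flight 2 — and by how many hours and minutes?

the first, by 7 hours 21 minutes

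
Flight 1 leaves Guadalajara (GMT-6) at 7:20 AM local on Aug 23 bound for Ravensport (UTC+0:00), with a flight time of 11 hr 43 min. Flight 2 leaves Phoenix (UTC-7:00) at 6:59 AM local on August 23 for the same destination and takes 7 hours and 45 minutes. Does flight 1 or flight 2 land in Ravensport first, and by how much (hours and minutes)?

Flight 1 in UTC: 7:20 AM + 6:00 = 1:20 PM on Aug 23.
+11 hours 43 minutes → arrive 1:03 AM UTC on Aug 24.
Flight 2 in UTC: 6:59 AM + 7:00 = 1:59 PM on Aug 23.
+7 hours and 45 minutes → arrive 9:44 PM UTC on Aug 23.
Flight 2 lands earlier by 3 hours 19 minutes.

the second, by 3 hours 19 minutes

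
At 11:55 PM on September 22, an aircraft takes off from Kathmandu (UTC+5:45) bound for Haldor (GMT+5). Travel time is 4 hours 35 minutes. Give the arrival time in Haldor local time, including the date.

3:45 AM on September 23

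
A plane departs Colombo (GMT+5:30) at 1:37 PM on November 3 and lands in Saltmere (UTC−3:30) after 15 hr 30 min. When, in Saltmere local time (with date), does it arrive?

Convert departure to UTC: 1:37 PM − 5:30 = 8:07 AM UTC on Nov 3.
Add 15 hours 30 minutes travel time → 11:37 PM UTC.
Saltmere is UTC−3:30, so local arrival = 11:37 PM − 3:30 = 8:07 PM on Nov 3.

8:07 PM on November 3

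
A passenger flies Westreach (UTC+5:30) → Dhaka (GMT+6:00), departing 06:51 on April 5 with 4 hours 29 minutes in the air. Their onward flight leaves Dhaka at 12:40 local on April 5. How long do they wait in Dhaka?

Convert departure to UTC: 06:51 − 5:30 = 01:21 UTC on Apr 5.
Add 4 hours 29 minutes flight time → 05:50 UTC.
Dhaka is UTC+6:00, so local arrival = 05:50 + 6:00 = 11:50 on Apr 5.
Layover = 12:40 − 11:50 = 50 minutes.

50 minutes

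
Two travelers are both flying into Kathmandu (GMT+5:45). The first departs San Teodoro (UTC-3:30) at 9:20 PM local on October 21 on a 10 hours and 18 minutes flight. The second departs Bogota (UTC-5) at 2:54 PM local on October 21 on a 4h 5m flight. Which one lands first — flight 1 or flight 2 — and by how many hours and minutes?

the second, by 11 hours 9 minutes

Flight 1 in UTC: 9:20 PM + 3:30 = 12:50 AM on Oct 22.
+10 hours 18 minutes → arrive 11:08 AM UTC on Oct 22.
Flight 2 in UTC: 2:54 PM + 5:00 = 7:54 PM on Oct 21.
+4 hours and 5 minutes → arrive 11:59 PM UTC on Oct 21.
Flight 2 lands earlier by 11 hours 9 minutes.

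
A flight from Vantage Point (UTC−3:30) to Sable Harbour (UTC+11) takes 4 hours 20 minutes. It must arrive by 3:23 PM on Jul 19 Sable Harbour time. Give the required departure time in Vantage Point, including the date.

Target arrival in UTC: 3:23 PM − 11:00 = 4:23 AM on Jul 19.
Subtract 4 hours and 20 minutes → departure 12:03 AM UTC on Jul 19.
Vantage Point is UTC−3:30: 12:03 AM − 3:30 = 8:33 PM on Jul 18.

8:33 PM on July 18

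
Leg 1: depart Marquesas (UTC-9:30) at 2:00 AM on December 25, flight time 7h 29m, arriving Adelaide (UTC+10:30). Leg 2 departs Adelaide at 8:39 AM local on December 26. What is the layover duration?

3 hours 10 minutes

Convert departure to UTC: 2:00 AM + 9:30 = 11:30 AM UTC on Dec 25.
Add 7 hours and 29 minutes flight time → 6:59 PM UTC.
Adelaide is UTC+10:30, so local arrival = 6:59 PM + 10:30 = 5:29 AM on Dec 26.
Layover = 8:39 AM − 5:29 AM = 3 hours 10 minutes.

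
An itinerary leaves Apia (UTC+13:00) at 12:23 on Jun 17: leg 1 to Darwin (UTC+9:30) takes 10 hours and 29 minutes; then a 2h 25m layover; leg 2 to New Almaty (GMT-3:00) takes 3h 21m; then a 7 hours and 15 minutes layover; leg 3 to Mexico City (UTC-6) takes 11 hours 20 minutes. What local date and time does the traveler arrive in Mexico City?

Convert departure to UTC: 12:23 − 13:00 = 23:23 UTC on Jun 16.
Add 10 hours 29 minutes leg 1 → 09:52 UTC (Jun 17).
Add 2 hours 25 minutes layover in Darwin → 12:17 UTC.
Add 3 hours and 21 minutes leg 2 → 15:38 UTC.
Add 7 hours 15 minutes layover in New Almaty → 22:53 UTC.
Add 11 hours and 20 minutes leg 3 → 10:13 UTC (Jun 18).
Mexico City is UTC−6:00, so local arrival = 10:13 − 6:00 = 04:13 on Jun 18.

04:13 on June 18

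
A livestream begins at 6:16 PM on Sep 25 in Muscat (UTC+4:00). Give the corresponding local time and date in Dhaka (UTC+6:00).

Dhaka is 2:00 ahead of Muscat.
Shift by the zone difference: 6:16 PM + 2:00 = 8:16 PM on Sep 25 in Dhaka.

8:16 PM on September 25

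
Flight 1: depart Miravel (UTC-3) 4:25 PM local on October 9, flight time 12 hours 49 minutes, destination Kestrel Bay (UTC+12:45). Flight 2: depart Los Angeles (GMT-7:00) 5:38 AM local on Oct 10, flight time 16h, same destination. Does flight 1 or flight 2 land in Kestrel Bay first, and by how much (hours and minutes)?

the first, by 20 hours 24 minutes

Flight 1 in UTC: 4:25 PM + 3:00 = 7:25 PM on Oct 9.
+12 hours and 49 minutes → arrive 8:14 AM UTC on Oct 10.
Flight 2 in UTC: 5:38 AM + 7:00 = 12:38 PM on Oct 10.
+16 hours → arrive 4:38 AM UTC on Oct 11.
Flight 1 lands earlier by 20 hours 24 minutes.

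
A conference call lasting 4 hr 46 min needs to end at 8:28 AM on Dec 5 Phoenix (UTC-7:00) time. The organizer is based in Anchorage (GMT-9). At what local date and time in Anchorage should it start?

1:42 AM on December 5

Target end time in UTC: 8:28 AM + 7:00 = 3:28 PM on Dec 5.
Subtract 4 hours 46 minutes → start 10:42 AM UTC on Dec 5.
Anchorage is UTC−9:00: 10:42 AM − 9:00 = 1:42 AM on Dec 5.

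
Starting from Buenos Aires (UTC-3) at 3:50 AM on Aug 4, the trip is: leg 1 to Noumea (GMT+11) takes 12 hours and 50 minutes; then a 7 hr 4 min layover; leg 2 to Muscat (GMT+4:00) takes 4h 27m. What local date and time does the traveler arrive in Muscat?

11:11 AM on Aug 5

Convert departure to UTC: 3:50 AM + 3:00 = 6:50 AM UTC on Aug 4.
Add 12 hours and 50 minutes leg 1 → 7:40 PM UTC.
Add 7 hours 4 minutes layover in Noumea → 2:44 AM UTC (Aug 5).
Add 4 hours and 27 minutes leg 2 → 7:11 AM UTC.
Muscat is UTC+4:00, so local arrival = 7:11 AM + 4:00 = 11:11 AM on Aug 5.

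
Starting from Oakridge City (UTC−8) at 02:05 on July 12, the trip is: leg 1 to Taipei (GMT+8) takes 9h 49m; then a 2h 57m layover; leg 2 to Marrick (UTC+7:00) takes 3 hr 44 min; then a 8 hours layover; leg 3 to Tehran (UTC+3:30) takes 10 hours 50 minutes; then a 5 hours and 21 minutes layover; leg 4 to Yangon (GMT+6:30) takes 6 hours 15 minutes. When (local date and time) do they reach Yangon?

Convert departure to UTC: 02:05 + 8:00 = 10:05 UTC on Jul 12.
Add 9 hours 49 minutes leg 1 → 19:54 UTC.
Add 2 hours 57 minutes layover in Taipei → 22:51 UTC.
Add 3 hours 44 minutes leg 2 → 02:35 UTC (Jul 13).
Add 8 hours layover in Marrick → 10:35 UTC.
Add 10 hours 50 minutes leg 3 → 21:25 UTC.
Add 5 hours 21 minutes layover in Tehran → 02:46 UTC (Jul 14).
Add 6 hours 15 minutes leg 4 → 09:01 UTC.
Yangon is UTC+6:30, so local arrival = 09:01 + 6:30 = 15:31 on Jul 14.

15:31 on Jul 14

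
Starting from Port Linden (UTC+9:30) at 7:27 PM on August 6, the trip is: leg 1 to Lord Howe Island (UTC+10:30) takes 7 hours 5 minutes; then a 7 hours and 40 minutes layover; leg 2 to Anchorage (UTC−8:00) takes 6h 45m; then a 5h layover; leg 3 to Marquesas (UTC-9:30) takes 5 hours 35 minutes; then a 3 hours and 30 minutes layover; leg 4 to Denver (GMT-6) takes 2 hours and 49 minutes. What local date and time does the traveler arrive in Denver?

6:21 PM on August 7

Convert departure to UTC: 7:27 PM − 9:30 = 9:57 AM UTC on Aug 6.
Add 7 hours 5 minutes leg 1 → 5:02 PM UTC.
Add 7 hours and 40 minutes layover in Lord Howe Island → 12:42 AM UTC (Aug 7).
Add 6 hours 45 minutes leg 2 → 7:27 AM UTC.
Add 5 hours layover in Anchorage → 12:27 PM UTC.
Add 5 hours and 35 minutes leg 3 → 6:02 PM UTC.
Add 3 hours 30 minutes layover in Marquesas → 9:32 PM UTC.
Add 2 hours 49 minutes leg 4 → 12:21 AM UTC (Aug 8).
Denver is UTC−6:00, so local arrival = 12:21 AM − 6:00 = 6:21 PM on Aug 7.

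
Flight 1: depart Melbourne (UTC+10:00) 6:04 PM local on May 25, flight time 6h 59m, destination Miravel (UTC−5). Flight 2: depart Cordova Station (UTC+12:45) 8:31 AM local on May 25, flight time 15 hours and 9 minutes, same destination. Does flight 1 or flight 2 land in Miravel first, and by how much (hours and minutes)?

Flight 1 in UTC: 6:04 PM − 10:00 = 8:04 AM on May 25.
+6 hours 59 minutes → arrive 3:03 PM UTC on May 25.
Flight 2 in UTC: 8:31 AM − 12:45 = 7:46 PM on May 24.
+15 hours 9 minutes → arrive 10:55 AM UTC on May 25.
Flight 2 lands earlier by 4 hours 8 minutes.

the second, by 4 hours 8 minutes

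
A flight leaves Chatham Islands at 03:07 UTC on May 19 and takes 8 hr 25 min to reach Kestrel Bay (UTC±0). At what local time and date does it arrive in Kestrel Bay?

Departure is given in UTC: 03:07 on May 19.
Add 8 hours 25 minutes → 11:32 UTC.
Kestrel Bay is UTC+0, so local arrival is 11:32 on May 19.

11:32 on May 19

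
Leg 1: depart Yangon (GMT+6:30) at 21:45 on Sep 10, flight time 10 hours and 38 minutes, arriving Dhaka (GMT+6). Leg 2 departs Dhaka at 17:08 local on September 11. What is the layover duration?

Convert departure to UTC: 21:45 − 6:30 = 15:15 UTC on Sep 10.
Add 10 hours and 38 minutes flight time → 01:53 UTC (Sep 11).
Dhaka is UTC+6:00, so local arrival = 01:53 + 6:00 = 07:53 on Sep 11.
Layover = 17:08 − 07:53 = 9 hours 15 minutes.

9 hours 15 minutes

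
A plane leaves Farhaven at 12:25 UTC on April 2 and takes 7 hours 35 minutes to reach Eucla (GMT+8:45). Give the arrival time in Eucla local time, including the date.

Departure is given in UTC: 12:25 on Apr 2.
Add 7 hours 35 minutes → 20:00 UTC.
Eucla is UTC+8:45: 20:00 + 8:45 = 04:45 on Apr 3.

04:45 on April 3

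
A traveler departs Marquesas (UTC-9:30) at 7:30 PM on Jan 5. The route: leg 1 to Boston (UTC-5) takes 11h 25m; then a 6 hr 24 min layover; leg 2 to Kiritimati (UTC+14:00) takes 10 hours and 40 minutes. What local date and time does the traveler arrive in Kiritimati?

Convert departure to UTC: 7:30 PM + 9:30 = 5:00 AM UTC on Jan 6.
Add 11 hours 25 minutes leg 1 → 4:25 PM UTC.
Add 6 hours 24 minutes layover in Boston → 10:49 PM UTC.
Add 10 hours and 40 minutes leg 2 → 9:29 AM UTC (Jan 7).
Kiritimati is UTC+14:00, so local arrival = 9:29 AM + 14:00 = 11:29 PM on Jan 7.

11:29 PM on January 7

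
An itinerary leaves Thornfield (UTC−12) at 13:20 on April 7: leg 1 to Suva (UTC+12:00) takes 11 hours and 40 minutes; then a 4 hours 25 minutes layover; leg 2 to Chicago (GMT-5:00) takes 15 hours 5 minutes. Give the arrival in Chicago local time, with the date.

03:30 on April 9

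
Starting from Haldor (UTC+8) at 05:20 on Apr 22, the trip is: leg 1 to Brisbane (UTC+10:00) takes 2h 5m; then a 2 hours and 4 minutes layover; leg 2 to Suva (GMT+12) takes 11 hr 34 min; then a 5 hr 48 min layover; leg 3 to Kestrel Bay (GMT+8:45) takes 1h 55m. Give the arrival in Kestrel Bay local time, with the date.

Convert departure to UTC: 05:20 − 8:00 = 21:20 UTC on Apr 21.
Add 2 hours and 5 minutes leg 1 → 23:25 UTC.
Add 2 hours 4 minutes layover in Brisbane → 01:29 UTC (Apr 22).
Add 11 hours and 34 minutes leg 2 → 13:03 UTC.
Add 5 hours 48 minutes layover in Suva → 18:51 UTC.
Add 1 hour and 55 minutes leg 3 → 20:46 UTC.
Kestrel Bay is UTC+8:45, so local arrival = 20:46 + 8:45 = 05:31 on Apr 23.

05:31 on Apr 23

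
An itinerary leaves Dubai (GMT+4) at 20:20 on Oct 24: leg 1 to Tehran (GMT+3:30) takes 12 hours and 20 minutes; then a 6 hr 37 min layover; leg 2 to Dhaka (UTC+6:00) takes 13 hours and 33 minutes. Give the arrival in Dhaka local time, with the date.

06:50 on Oct 26

Convert departure to UTC: 20:20 − 4:00 = 16:20 UTC on Oct 24.
Add 12 hours and 20 minutes leg 1 → 04:40 UTC (Oct 25).
Add 6 hours and 37 minutes layover in Tehran → 11:17 UTC.
Add 13 hours and 33 minutes leg 2 → 00:50 UTC (Oct 26).
Dhaka is UTC+6:00, so local arrival = 00:50 + 6:00 = 06:50 on Oct 26.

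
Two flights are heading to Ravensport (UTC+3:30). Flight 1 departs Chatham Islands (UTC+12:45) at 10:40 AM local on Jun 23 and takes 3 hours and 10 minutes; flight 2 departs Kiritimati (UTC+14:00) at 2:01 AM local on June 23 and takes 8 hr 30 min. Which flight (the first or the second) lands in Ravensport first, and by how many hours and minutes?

the second, by 4 hours 34 minutes

Flight 1 in UTC: 10:40 AM − 12:45 = 9:55 PM on Jun 22.
+3 hours and 10 minutes → arrive 1:05 AM UTC on Jun 23.
Flight 2 in UTC: 2:01 AM − 14:00 = 12:01 PM on Jun 22.
+8 hours 30 minutes → arrive 8:31 PM UTC on Jun 22.
Flight 2 lands earlier by 4 hours 34 minutes.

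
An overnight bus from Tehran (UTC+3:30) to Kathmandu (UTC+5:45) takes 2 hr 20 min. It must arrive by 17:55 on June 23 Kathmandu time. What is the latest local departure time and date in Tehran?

13:20 on Jun 23

Target arrival in UTC: 17:55 − 5:45 = 12:10 on Jun 23.
Subtract 2 hours and 20 minutes → departure 09:50 UTC on Jun 23.
Tehran is UTC+3:30: 09:50 + 3:30 = 13:20 on Jun 23.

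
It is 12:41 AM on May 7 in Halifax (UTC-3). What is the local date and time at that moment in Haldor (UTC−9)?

Haldor is 6:00 behind Halifax.
Shift by the zone difference: 12:41 AM − 6:00 = 6:41 PM on May 6 in Haldor.

6:41 PM on May 6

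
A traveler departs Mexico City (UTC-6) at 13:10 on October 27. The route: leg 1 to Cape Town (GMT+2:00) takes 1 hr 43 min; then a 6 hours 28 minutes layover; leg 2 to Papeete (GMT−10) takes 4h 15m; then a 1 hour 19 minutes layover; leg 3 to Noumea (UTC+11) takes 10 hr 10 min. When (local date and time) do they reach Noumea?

06:05 on October 29

Convert departure to UTC: 13:10 + 6:00 = 19:10 UTC on Oct 27.
Add 1 hour 43 minutes leg 1 → 20:53 UTC.
Add 6 hours 28 minutes layover in Cape Town → 03:21 UTC (Oct 28).
Add 4 hours and 15 minutes leg 2 → 07:36 UTC.
Add 1 hour 19 minutes layover in Papeete → 08:55 UTC.
Add 10 hours and 10 minutes leg 3 → 19:05 UTC.
Noumea is UTC+11:00, so local arrival = 19:05 + 11:00 = 06:05 on Oct 29.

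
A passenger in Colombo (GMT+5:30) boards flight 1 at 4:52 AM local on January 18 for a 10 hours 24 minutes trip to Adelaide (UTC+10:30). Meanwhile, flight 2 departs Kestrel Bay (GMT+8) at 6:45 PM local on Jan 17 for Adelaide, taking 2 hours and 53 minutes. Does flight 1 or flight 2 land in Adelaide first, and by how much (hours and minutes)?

the second, by 20 hours 8 minutes

Flight 1 in UTC: 4:52 AM − 5:30 = 11:22 PM on Jan 17.
+10 hours 24 minutes → arrive 9:46 AM UTC on Jan 18.
Flight 2 in UTC: 6:45 PM − 8:00 = 10:45 AM on Jan 17.
+2 hours and 53 minutes → arrive 1:38 PM UTC on Jan 17.
Flight 2 lands earlier by 20 hours 8 minutes.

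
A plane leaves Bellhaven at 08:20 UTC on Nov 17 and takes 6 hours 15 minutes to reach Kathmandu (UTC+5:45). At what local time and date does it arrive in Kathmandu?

20:20 on Nov 17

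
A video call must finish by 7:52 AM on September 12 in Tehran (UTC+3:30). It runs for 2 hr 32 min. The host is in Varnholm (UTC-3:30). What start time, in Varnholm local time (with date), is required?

10:20 PM on September 11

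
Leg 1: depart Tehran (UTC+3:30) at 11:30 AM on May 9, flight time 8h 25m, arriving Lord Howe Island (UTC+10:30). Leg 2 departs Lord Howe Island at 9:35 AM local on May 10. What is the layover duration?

Convert departure to UTC: 11:30 AM − 3:30 = 8:00 AM UTC on May 9.
Add 8 hours 25 minutes flight time → 4:25 PM UTC.
Lord Howe Island is UTC+10:30, so local arrival = 4:25 PM + 10:30 = 2:55 AM on May 10.
Layover = 9:35 AM − 2:55 AM = 6 hours 40 minutes.

6 hours 40 minutes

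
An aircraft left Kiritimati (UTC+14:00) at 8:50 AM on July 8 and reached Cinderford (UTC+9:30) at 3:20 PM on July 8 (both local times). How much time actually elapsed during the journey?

Departure in UTC: 8:50 AM − 14:00 = 6:50 PM on Jul 7.
Arrival in UTC: 3:20 PM − 9:30 = 5:50 AM on Jul 8.
Elapsed = 5:50 AM − 6:50 PM (+1 day) = 11 hours.

11 hours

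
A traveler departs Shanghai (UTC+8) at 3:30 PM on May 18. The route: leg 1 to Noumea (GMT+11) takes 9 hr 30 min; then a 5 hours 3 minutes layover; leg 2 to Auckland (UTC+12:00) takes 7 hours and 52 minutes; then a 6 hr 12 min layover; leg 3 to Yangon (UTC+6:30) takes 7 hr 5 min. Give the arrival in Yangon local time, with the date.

Convert departure to UTC: 3:30 PM − 8:00 = 7:30 AM UTC on May 18.
Add 9 hours 30 minutes leg 1 → 5:00 PM UTC.
Add 5 hours and 3 minutes layover in Noumea → 10:03 PM UTC.
Add 7 hours 52 minutes leg 2 → 5:55 AM UTC (May 19).
Add 6 hours 12 minutes layover in Auckland → 12:07 PM UTC.
Add 7 hours 5 minutes leg 3 → 7:12 PM UTC.
Yangon is UTC+6:30, so local arrival = 7:12 PM + 6:30 = 1:42 AM on May 20.

1:42 AM on May 20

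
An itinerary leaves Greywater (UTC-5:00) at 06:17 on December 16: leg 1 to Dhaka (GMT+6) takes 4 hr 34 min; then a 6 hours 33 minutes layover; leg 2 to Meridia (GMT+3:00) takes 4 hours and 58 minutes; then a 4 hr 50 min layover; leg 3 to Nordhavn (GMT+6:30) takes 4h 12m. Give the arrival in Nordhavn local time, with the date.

Convert departure to UTC: 06:17 + 5:00 = 11:17 UTC on Dec 16.
Add 4 hours and 34 minutes leg 1 → 15:51 UTC.
Add 6 hours 33 minutes layover in Dhaka → 22:24 UTC.
Add 4 hours and 58 minutes leg 2 → 03:22 UTC (Dec 17).
Add 4 hours 50 minutes layover in Meridia → 08:12 UTC.
Add 4 hours 12 minutes leg 3 → 12:24 UTC.
Nordhavn is UTC+6:30, so local arrival = 12:24 + 6:30 = 18:54 on Dec 17.

18:54 on December 17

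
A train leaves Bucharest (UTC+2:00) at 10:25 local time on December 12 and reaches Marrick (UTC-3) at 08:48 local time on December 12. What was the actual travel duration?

Marrick is 5:00 behind Bucharest.
Clock-face elapsed time (ignoring zones) is −1 hour 37 minutes.
Actual elapsed = −1 hour 37 minutes + 5:00 = 3 hours 23 minutes.

3 hours 23 minutes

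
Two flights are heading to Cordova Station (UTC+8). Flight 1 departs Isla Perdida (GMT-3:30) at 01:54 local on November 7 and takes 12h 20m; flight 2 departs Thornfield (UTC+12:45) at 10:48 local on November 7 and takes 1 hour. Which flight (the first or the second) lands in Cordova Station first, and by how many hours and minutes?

the second, by 18 hours 41 minutes

Flight 1 in UTC: 01:54 + 3:30 = 05:24 on Nov 7.
+12 hours 20 minutes → arrive 17:44 UTC on Nov 7.
Flight 2 in UTC: 10:48 − 12:45 = 22:03 on Nov 6.
+1 hour → arrive 23:03 UTC on Nov 6.
Flight 2 lands earlier by 18 hours 41 minutes.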